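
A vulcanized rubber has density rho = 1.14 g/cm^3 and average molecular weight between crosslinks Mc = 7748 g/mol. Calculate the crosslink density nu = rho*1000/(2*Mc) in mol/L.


nu = rho * 1000 / (2 * Mc)
nu = 1.14 * 1000 / (2 * 7748)
nu = 1140.0 / 15496
nu = 0.0736 mol/L

0.0736 mol/L


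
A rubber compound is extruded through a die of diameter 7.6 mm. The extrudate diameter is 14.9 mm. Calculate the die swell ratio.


Die swell ratio = D_extrudate / D_die
= 14.9 / 7.6
= 1.961

Die swell = 1.961


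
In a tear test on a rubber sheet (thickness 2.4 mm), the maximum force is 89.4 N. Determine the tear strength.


Tear strength = force / thickness
= 89.4 / 2.4
= 37.25 N/mm

37.25 N/mm


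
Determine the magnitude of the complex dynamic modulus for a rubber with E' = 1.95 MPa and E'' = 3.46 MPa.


|E*| = sqrt(E'^2 + E''^2)
= sqrt(1.95^2 + 3.46^2)
= sqrt(3.8025 + 11.9716)
= 3.972 MPa

3.972 MPa


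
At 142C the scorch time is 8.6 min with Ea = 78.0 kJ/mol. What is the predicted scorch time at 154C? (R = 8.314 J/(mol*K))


Convert temperatures: T1 = 142 + 273.15 = 415.15 K, T2 = 154 + 273.15 = 427.15 K
ts2_new = 8.6 * exp(78000 / 8.314 * (1/427.15 - 1/415.15))
1/T2 - 1/T1 = -6.7670e-05
ts2_new = 4.56 min

4.56 min


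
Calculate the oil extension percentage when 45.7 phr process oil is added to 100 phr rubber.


Oil % = oil / (100 + oil) * 100
= 45.7 / (100 + 45.7) * 100
= 45.7 / 145.7 * 100
= 31.37%

31.37%


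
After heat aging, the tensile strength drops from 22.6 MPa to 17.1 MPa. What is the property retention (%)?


Retention = aged / original * 100
= 17.1 / 22.6 * 100
= 75.7%

75.7%


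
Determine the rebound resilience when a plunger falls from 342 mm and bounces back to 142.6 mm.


Resilience = h_rebound / h_drop * 100
= 142.6 / 342 * 100
= 41.7%

41.7%


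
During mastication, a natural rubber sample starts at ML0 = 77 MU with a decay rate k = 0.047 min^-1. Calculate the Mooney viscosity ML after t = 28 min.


ML = ML0 * exp(-k * t)
ML = 77 * exp(-0.047 * 28)
ML = 77 * 0.2682
ML = 20.65 MU

20.65 MU


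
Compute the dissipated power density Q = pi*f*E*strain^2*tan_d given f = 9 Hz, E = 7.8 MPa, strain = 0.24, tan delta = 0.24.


Q = pi * f * E * strain^2 * tan_d
= pi * 9 * 7.8 * 0.24^2 * 0.24
= pi * 9 * 7.8 * 0.0576 * 0.24
= 3.0487

Q = 3.0487


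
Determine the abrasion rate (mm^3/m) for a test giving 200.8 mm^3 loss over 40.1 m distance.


Rate = volume_loss / distance
= 200.8 / 40.1
= 5.007 mm^3/m

5.007 mm^3/m


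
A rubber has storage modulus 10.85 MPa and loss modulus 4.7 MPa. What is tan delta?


tan delta = E'' / E'
= 4.7 / 10.85
= 0.4332

tan delta = 0.4332


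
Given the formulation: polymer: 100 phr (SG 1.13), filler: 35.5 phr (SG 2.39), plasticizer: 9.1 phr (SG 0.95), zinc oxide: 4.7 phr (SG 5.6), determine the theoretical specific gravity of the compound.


Sum of weights = 149.3
Volume contributions:
  polymer: 100/1.13 = 88.4956
  filler: 35.5/2.39 = 14.8536
  plasticizer: 9.1/0.95 = 9.5789
  zinc oxide: 4.7/5.6 = 0.8393
Sum of volumes = 113.7674
SG = 149.3 / 113.7674 = 1.312

SG = 1.312


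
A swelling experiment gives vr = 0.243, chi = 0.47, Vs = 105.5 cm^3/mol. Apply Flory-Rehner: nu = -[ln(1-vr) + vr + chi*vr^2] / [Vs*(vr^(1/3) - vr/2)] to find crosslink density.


ln(1 - vr) = ln(1 - 0.243) = -0.2784
Numerator = -((-0.2784) + 0.243 + 0.47 * 0.243^2) = 0.0076
Denominator = 105.5 * (0.243^(1/3) - 0.243/2) = 53.0164
nu = 0.0076 / 53.0164 = 1.4409e-04 mol/cm^3

1.4409e-04 mol/cm^3


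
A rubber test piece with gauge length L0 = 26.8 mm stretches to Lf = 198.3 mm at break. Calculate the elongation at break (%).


Elongation = (Lf - L0) / L0 * 100
= (198.3 - 26.8) / 26.8 * 100
= 171.5 / 26.8 * 100
= 639.9%

639.9%


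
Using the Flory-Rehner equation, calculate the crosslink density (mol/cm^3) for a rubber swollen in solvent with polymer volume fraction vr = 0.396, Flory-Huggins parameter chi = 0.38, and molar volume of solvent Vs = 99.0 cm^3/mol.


ln(1 - vr) = ln(1 - 0.396) = -0.5042
Numerator = -((-0.5042) + 0.396 + 0.38 * 0.396^2) = 0.0486
Denominator = 99.0 * (0.396^(1/3) - 0.396/2) = 53.0979
nu = 0.0486 / 53.0979 = 9.1512e-04 mol/cm^3

9.1512e-04 mol/cm^3


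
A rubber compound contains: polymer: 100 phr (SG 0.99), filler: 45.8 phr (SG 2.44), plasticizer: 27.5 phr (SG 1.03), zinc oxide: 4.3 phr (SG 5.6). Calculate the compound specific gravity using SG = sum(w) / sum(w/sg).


Sum of weights = 177.6
Volume contributions:
  polymer: 100/0.99 = 101.0101
  filler: 45.8/2.44 = 18.7705
  plasticizer: 27.5/1.03 = 26.6990
  zinc oxide: 4.3/5.6 = 0.7679
Sum of volumes = 147.2475
SG = 177.6 / 147.2475 = 1.206

SG = 1.206


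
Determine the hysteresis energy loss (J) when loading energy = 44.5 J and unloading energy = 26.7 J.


Hysteresis loss = loading - unloading
= 44.5 - 26.7
= 17.8 J

17.8 J


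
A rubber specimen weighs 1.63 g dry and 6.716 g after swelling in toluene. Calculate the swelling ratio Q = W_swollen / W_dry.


Q = W_swollen / W_dry
Q = 6.716 / 1.63
Q = 4.12

Q = 4.12


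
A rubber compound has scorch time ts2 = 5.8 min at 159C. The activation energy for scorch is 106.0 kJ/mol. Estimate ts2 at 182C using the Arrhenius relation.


Convert temperatures: T1 = 159 + 273.15 = 432.15 K, T2 = 182 + 273.15 = 455.15 K
ts2_new = 5.8 * exp(106000 / 8.314 * (1/455.15 - 1/432.15))
1/T2 - 1/T1 = -1.1693e-04
ts2_new = 1.31 min

1.31 min


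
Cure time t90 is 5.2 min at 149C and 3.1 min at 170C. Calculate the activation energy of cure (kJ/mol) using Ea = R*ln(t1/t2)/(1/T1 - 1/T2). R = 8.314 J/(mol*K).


T1 = 422.15 K, T2 = 443.15 K
1/T1 - 1/T2 = 1.1225e-04
ln(t1/t2) = ln(5.2/3.1) = 0.5173
Ea = 8.314 * 0.5173 / 1.1225e-04 = 38310.1843 J/mol
Ea = 38.31 kJ/mol

38.31 kJ/mol


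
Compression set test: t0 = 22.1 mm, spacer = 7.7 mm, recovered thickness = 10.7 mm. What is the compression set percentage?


CS = (t0 - recovered) / (t0 - ts) * 100
= (22.1 - 10.7) / (22.1 - 7.7) * 100
= 11.4 / 14.4 * 100
= 79.2%

79.2%


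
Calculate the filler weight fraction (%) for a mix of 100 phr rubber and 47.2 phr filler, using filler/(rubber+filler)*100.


Filler % = filler / (rubber + filler) * 100
= 47.2 / (100 + 47.2) * 100
= 47.2 / 147.2 * 100
= 32.07%

32.07%


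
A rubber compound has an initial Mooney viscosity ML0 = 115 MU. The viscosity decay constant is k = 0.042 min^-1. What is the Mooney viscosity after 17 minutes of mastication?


ML = ML0 * exp(-k * t)
ML = 115 * exp(-0.042 * 17)
ML = 115 * 0.4897
ML = 56.31 MU

56.31 MU


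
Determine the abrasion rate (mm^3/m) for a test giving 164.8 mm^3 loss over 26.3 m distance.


Rate = volume_loss / distance
= 164.8 / 26.3
= 6.266 mm^3/m

6.266 mm^3/m


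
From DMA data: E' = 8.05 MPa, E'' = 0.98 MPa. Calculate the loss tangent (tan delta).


tan delta = E'' / E'
= 0.98 / 8.05
= 0.1217

tan delta = 0.1217


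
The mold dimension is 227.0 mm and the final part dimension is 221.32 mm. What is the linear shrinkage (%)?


Shrinkage = (mold - part) / mold * 100
= (227.0 - 221.32) / 227.0 * 100
= 5.68 / 227.0 * 100
= 2.5%

2.5%


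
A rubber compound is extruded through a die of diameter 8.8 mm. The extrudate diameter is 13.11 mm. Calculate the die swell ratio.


Die swell ratio = D_extrudate / D_die
= 13.11 / 8.8
= 1.49

Die swell = 1.49


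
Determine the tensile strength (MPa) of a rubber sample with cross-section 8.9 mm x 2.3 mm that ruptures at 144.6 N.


Area = width * thickness = 8.9 * 2.3 = 20.47 mm^2
TS = force / area = 144.6 / 20.47 = 7.06 MPa

7.06 MPa


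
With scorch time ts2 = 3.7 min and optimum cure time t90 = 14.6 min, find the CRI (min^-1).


CRI = 100 / (t90 - ts2)
= 100 / (14.6 - 3.7)
= 100 / 10.9
= 9.17 min^-1

9.17 min^-1


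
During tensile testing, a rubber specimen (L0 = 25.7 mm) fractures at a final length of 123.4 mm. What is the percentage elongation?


Elongation = (Lf - L0) / L0 * 100
= (123.4 - 25.7) / 25.7 * 100
= 97.7 / 25.7 * 100
= 380.2%

380.2%


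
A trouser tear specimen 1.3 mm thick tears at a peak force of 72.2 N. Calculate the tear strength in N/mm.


Tear strength = force / thickness
= 72.2 / 1.3
= 55.54 N/mm

55.54 N/mm


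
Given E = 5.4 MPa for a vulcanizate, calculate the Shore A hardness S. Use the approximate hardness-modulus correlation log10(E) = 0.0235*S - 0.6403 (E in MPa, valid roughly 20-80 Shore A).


log10(E) = 0.0235*S - 0.6403  =>  S = (log10(E) + 0.6403) / 0.0235
log10(5.4) = 0.732394
S = (0.732394 + 0.6403) / 0.0235 = 1.372694 / 0.0235
S = 58.4

Shore A = 58.4


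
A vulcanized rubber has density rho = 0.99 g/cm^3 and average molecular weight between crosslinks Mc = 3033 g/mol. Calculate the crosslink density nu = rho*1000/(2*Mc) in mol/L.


nu = rho * 1000 / (2 * Mc)
nu = 0.99 * 1000 / (2 * 3033)
nu = 990.0 / 6066
nu = 0.1632 mol/L

0.1632 mol/L


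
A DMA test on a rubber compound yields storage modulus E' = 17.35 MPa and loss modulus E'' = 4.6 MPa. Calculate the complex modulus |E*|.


|E*| = sqrt(E'^2 + E''^2)
= sqrt(17.35^2 + 4.6^2)
= sqrt(301.0225 + 21.1600)
= 17.949 MPa

17.949 MPa


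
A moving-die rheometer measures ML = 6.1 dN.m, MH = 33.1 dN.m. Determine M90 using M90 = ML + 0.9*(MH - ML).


M90 = ML + 0.9 * (MH - ML)
M90 = 6.1 + 0.9 * (33.1 - 6.1)
M90 = 6.1 + 0.9 * 27.0
M90 = 30.4 dN.m

30.4 dN.m


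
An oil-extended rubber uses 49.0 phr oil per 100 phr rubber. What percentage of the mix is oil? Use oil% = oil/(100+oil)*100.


Oil % = oil / (100 + oil) * 100
= 49.0 / (100 + 49.0) * 100
= 49.0 / 149.0 * 100
= 32.89%

32.89%


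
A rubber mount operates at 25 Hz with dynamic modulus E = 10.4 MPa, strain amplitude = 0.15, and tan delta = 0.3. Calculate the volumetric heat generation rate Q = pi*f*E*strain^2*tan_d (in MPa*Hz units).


Q = pi * f * E * strain^2 * tan_d
= pi * 25 * 10.4 * 0.15^2 * 0.3
= pi * 25 * 10.4 * 0.0225 * 0.3
= 5.5135

Q = 5.5135


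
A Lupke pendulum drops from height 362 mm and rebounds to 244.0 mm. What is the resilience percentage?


Resilience = h_rebound / h_drop * 100
= 244.0 / 362 * 100
= 67.4%

67.4%


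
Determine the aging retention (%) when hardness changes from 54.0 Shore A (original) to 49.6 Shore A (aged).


Retention = aged / original * 100
= 49.6 / 54.0 * 100
= 91.9%

91.9%


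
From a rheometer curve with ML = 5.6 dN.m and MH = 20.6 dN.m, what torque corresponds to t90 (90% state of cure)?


M90 = ML + 0.9 * (MH - ML)
M90 = 5.6 + 0.9 * (20.6 - 5.6)
M90 = 5.6 + 0.9 * 15.0
M90 = 19.1 dN.m

19.1 dN.m


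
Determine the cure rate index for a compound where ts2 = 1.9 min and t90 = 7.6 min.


CRI = 100 / (t90 - ts2)
= 100 / (7.6 - 1.9)
= 100 / 5.7
= 17.54 min^-1

17.54 min^-1


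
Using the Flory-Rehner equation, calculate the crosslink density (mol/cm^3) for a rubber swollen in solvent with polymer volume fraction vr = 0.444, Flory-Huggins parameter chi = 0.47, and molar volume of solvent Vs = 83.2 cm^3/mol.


ln(1 - vr) = ln(1 - 0.444) = -0.5870
Numerator = -((-0.5870) + 0.444 + 0.47 * 0.444^2) = 0.0503
Denominator = 83.2 * (0.444^(1/3) - 0.444/2) = 45.0019
nu = 0.0503 / 45.0019 = 0.0011 mol/cm^3

0.0011 mol/cm^3


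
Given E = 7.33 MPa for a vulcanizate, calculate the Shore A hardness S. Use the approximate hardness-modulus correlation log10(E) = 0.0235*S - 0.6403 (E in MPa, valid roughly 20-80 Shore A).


log10(E) = 0.0235*S - 0.6403  =>  S = (log10(E) + 0.6403) / 0.0235
log10(7.33) = 0.865104
S = (0.865104 + 0.6403) / 0.0235 = 1.505404 / 0.0235
S = 64.1

Shore A = 64.1


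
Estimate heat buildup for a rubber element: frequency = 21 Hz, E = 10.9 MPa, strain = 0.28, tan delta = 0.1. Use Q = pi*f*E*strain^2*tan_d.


Q = pi * f * E * strain^2 * tan_d
= pi * 21 * 10.9 * 0.28^2 * 0.1
= pi * 21 * 10.9 * 0.0784 * 0.1
= 5.6378

Q = 5.6378


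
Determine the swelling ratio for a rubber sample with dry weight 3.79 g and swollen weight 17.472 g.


Q = W_swollen / W_dry
Q = 17.472 / 3.79
Q = 4.61

Q = 4.61


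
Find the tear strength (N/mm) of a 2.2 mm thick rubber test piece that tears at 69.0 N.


Tear strength = force / thickness
= 69.0 / 2.2
= 31.36 N/mm

31.36 N/mm


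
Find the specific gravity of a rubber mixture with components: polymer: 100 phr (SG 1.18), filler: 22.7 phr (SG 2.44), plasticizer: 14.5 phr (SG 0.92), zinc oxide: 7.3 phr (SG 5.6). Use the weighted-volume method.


Sum of weights = 144.5
Volume contributions:
  polymer: 100/1.18 = 84.7458
  filler: 22.7/2.44 = 9.3033
  plasticizer: 14.5/0.92 = 15.7609
  zinc oxide: 7.3/5.6 = 1.3036
Sum of volumes = 111.1135
SG = 144.5 / 111.1135 = 1.3

SG = 1.3


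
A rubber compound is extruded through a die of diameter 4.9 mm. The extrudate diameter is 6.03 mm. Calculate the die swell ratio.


Die swell ratio = D_extrudate / D_die
= 6.03 / 4.9
= 1.231

Die swell = 1.231


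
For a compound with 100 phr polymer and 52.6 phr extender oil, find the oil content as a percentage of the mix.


Oil % = oil / (100 + oil) * 100
= 52.6 / (100 + 52.6) * 100
= 52.6 / 152.6 * 100
= 34.47%

34.47%


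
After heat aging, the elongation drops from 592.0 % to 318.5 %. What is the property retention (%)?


Retention = aged / original * 100
= 318.5 / 592.0 * 100
= 53.8%

53.8%


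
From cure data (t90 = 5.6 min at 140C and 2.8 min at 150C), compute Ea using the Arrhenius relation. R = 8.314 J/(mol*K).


T1 = 413.15 K, T2 = 423.15 K
1/T1 - 1/T2 = 5.7200e-05
ln(t1/t2) = ln(5.6/2.8) = 0.6931
Ea = 8.314 * 0.6931 / 5.7200e-05 = 100748.2668 J/mol
Ea = 100.75 kJ/mol

100.75 kJ/mol


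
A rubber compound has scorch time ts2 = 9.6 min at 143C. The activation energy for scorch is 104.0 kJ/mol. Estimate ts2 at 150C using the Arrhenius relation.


Convert temperatures: T1 = 143 + 273.15 = 416.15 K, T2 = 150 + 273.15 = 423.15 K
ts2_new = 9.6 * exp(104000 / 8.314 * (1/423.15 - 1/416.15))
1/T2 - 1/T1 = -3.9752e-05
ts2_new = 5.84 min

5.84 min


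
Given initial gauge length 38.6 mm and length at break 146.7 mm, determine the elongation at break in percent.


Elongation = (Lf - L0) / L0 * 100
= (146.7 - 38.6) / 38.6 * 100
= 108.1 / 38.6 * 100
= 280.1%

280.1%


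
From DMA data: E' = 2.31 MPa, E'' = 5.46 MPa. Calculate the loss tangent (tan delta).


tan delta = E'' / E'
= 5.46 / 2.31
= 2.3636

tan delta = 2.3636


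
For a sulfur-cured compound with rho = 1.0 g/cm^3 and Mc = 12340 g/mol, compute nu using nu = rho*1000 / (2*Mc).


nu = rho * 1000 / (2 * Mc)
nu = 1.0 * 1000 / (2 * 12340)
nu = 1000.0 / 24680
nu = 0.0405 mol/L

0.0405 mol/L


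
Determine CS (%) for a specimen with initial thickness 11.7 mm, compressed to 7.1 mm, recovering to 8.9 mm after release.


CS = (t0 - recovered) / (t0 - ts) * 100
= (11.7 - 8.9) / (11.7 - 7.1) * 100
= 2.8 / 4.6 * 100
= 60.9%

60.9%


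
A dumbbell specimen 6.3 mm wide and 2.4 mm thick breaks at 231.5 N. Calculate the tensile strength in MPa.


Area = width * thickness = 6.3 * 2.4 = 15.12 mm^2
TS = force / area = 231.5 / 15.12 = 15.31 MPa

15.31 MPa


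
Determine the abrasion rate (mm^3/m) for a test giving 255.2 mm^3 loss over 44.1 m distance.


Rate = volume_loss / distance
= 255.2 / 44.1
= 5.787 mm^3/m

5.787 mm^3/m


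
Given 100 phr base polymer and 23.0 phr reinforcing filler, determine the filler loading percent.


Filler % = filler / (rubber + filler) * 100
= 23.0 / (100 + 23.0) * 100
= 23.0 / 123.0 * 100
= 18.7%

18.7%


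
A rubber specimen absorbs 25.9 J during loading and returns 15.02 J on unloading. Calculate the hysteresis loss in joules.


Hysteresis loss = loading - unloading
= 25.9 - 15.02
= 10.88 J

10.88 J


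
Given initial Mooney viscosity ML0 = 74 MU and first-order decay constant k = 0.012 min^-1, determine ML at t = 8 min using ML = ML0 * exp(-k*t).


ML = ML0 * exp(-k * t)
ML = 74 * exp(-0.012 * 8)
ML = 74 * 0.9085
ML = 67.23 MU

67.23 MU


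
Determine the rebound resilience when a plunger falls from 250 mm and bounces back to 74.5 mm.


Resilience = h_rebound / h_drop * 100
= 74.5 / 250 * 100
= 29.8%

29.8%


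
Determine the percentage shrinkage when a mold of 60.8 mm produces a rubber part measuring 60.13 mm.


Shrinkage = (mold - part) / mold * 100
= (60.8 - 60.13) / 60.8 * 100
= 0.67 / 60.8 * 100
= 1.1%

1.1%


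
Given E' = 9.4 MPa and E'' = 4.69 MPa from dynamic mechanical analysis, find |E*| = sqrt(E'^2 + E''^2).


|E*| = sqrt(E'^2 + E''^2)
= sqrt(9.4^2 + 4.69^2)
= sqrt(88.3600 + 21.9961)
= 10.505 MPa

10.505 MPa


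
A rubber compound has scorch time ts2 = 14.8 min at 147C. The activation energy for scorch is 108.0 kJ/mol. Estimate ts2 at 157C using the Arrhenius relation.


Convert temperatures: T1 = 147 + 273.15 = 420.15 K, T2 = 157 + 273.15 = 430.15 K
ts2_new = 14.8 * exp(108000 / 8.314 * (1/430.15 - 1/420.15))
1/T2 - 1/T1 = -5.5332e-05
ts2_new = 7.21 min

7.21 min


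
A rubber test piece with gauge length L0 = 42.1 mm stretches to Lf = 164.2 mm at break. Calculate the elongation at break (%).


Elongation = (Lf - L0) / L0 * 100
= (164.2 - 42.1) / 42.1 * 100
= 122.1 / 42.1 * 100
= 290.0%

290.0%


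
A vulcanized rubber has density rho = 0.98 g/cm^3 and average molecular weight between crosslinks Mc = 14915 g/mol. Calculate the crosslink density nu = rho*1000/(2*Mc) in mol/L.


nu = rho * 1000 / (2 * Mc)
nu = 0.98 * 1000 / (2 * 14915)
nu = 980.0 / 29830
nu = 0.0329 mol/L

0.0329 mol/L


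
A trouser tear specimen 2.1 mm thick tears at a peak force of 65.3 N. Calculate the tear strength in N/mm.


Tear strength = force / thickness
= 65.3 / 2.1
= 31.1 N/mm

31.1 N/mm


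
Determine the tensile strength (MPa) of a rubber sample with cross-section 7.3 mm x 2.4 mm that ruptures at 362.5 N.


Area = width * thickness = 7.3 * 2.4 = 17.52 mm^2
TS = force / area = 362.5 / 17.52 = 20.69 MPa

20.69 MPa


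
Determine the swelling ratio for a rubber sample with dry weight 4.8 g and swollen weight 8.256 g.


Q = W_swollen / W_dry
Q = 8.256 / 4.8
Q = 1.72

Q = 1.72


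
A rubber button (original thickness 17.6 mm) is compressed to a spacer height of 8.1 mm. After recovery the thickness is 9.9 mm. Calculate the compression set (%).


CS = (t0 - recovered) / (t0 - ts) * 100
= (17.6 - 9.9) / (17.6 - 8.1) * 100
= 7.7 / 9.5 * 100
= 81.1%

81.1%


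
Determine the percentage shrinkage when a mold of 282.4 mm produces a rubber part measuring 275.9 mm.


Shrinkage = (mold - part) / mold * 100
= (282.4 - 275.9) / 282.4 * 100
= 6.5 / 282.4 * 100
= 2.3%

2.3%


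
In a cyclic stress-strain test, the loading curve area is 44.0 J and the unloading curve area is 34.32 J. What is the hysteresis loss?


Hysteresis loss = loading - unloading
= 44.0 - 34.32
= 9.68 J

9.68 J


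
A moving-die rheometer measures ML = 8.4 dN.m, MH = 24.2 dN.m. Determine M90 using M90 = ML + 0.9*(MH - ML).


M90 = ML + 0.9 * (MH - ML)
M90 = 8.4 + 0.9 * (24.2 - 8.4)
M90 = 8.4 + 0.9 * 15.8
M90 = 22.62 dN.m

22.62 dN.m


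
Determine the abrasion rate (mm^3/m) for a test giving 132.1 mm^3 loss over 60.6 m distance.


Rate = volume_loss / distance
= 132.1 / 60.6
= 2.18 mm^3/m

2.18 mm^3/m


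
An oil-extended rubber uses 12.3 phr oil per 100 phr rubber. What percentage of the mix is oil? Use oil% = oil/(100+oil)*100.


Oil % = oil / (100 + oil) * 100
= 12.3 / (100 + 12.3) * 100
= 12.3 / 112.3 * 100
= 10.95%

10.95%


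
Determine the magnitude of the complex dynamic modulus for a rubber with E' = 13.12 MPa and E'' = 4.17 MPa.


|E*| = sqrt(E'^2 + E''^2)
= sqrt(13.12^2 + 4.17^2)
= sqrt(172.1344 + 17.3889)
= 13.767 MPa

13.767 MPa


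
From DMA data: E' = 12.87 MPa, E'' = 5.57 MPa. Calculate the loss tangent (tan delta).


tan delta = E'' / E'
= 5.57 / 12.87
= 0.4328

tan delta = 0.4328


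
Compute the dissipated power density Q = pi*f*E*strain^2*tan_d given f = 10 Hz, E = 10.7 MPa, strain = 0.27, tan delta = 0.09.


Q = pi * f * E * strain^2 * tan_d
= pi * 10 * 10.7 * 0.27^2 * 0.09
= pi * 10 * 10.7 * 0.0729 * 0.09
= 2.2055

Q = 2.2055


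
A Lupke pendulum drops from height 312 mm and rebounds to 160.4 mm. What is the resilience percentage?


Resilience = h_rebound / h_drop * 100
= 160.4 / 312 * 100
= 51.4%

51.4%


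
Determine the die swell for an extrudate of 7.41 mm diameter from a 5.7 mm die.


Die swell ratio = D_extrudate / D_die
= 7.41 / 5.7
= 1.3

Die swell = 1.3


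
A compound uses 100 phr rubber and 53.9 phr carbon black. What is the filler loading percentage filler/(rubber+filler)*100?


Filler % = filler / (rubber + filler) * 100
= 53.9 / (100 + 53.9) * 100
= 53.9 / 153.9 * 100
= 35.02%

35.02%


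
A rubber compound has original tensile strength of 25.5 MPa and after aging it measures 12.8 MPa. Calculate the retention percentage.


Retention = aged / original * 100
= 12.8 / 25.5 * 100
= 50.2%

50.2%


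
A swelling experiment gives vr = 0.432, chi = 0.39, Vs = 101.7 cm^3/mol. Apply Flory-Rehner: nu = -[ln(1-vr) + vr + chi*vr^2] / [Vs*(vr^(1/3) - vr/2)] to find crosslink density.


ln(1 - vr) = ln(1 - 0.432) = -0.5656
Numerator = -((-0.5656) + 0.432 + 0.39 * 0.432^2) = 0.0609
Denominator = 101.7 * (0.432^(1/3) - 0.432/2) = 54.9132
nu = 0.0609 / 54.9132 = 0.0011 mol/cm^3

0.0011 mol/cm^3


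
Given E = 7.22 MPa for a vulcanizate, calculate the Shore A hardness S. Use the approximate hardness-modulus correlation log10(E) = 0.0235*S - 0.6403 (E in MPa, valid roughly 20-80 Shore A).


log10(E) = 0.0235*S - 0.6403  =>  S = (log10(E) + 0.6403) / 0.0235
log10(7.22) = 0.858537
S = (0.858537 + 0.6403) / 0.0235 = 1.498837 / 0.0235
S = 63.8

Shore A = 63.8


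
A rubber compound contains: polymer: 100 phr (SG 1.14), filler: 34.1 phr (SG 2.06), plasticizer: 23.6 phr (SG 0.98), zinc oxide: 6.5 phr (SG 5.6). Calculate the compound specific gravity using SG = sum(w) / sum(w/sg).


Sum of weights = 164.2
Volume contributions:
  polymer: 100/1.14 = 87.7193
  filler: 34.1/2.06 = 16.5534
  plasticizer: 23.6/0.98 = 24.0816
  zinc oxide: 6.5/5.6 = 1.1607
Sum of volumes = 129.5150
SG = 164.2 / 129.5150 = 1.268

SG = 1.268


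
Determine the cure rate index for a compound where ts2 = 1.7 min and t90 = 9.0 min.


CRI = 100 / (t90 - ts2)
= 100 / (9.0 - 1.7)
= 100 / 7.3
= 13.7 min^-1

13.7 min^-1


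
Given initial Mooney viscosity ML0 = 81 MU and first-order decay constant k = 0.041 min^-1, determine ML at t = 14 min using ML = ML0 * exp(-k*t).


ML = ML0 * exp(-k * t)
ML = 81 * exp(-0.041 * 14)
ML = 81 * 0.5633
ML = 45.62 MU

45.62 MU


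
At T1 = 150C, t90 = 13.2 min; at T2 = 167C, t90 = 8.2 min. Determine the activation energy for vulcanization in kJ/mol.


T1 = 423.15 K, T2 = 440.15 K
1/T1 - 1/T2 = 9.1275e-05
ln(t1/t2) = ln(13.2/8.2) = 0.4761
Ea = 8.314 * 0.4761 / 9.1275e-05 = 43364.9178 J/mol
Ea = 43.36 kJ/mol

43.36 kJ/mol


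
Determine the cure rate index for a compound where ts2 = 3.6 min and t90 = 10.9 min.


CRI = 100 / (t90 - ts2)
= 100 / (10.9 - 3.6)
= 100 / 7.3
= 13.7 min^-1

13.7 min^-1


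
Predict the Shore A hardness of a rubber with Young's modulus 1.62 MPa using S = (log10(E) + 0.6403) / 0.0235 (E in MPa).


log10(E) = 0.0235*S - 0.6403  =>  S = (log10(E) + 0.6403) / 0.0235
log10(1.62) = 0.209515
S = (0.209515 + 0.6403) / 0.0235 = 0.849815 / 0.0235
S = 36.2

Shore A = 36.2


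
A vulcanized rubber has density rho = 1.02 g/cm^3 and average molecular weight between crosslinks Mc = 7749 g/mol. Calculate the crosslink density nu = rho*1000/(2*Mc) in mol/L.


nu = rho * 1000 / (2 * Mc)
nu = 1.02 * 1000 / (2 * 7749)
nu = 1020.0 / 15498
nu = 0.0658 mol/L

0.0658 mol/L


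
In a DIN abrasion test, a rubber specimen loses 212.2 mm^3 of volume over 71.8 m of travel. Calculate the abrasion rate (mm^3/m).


Rate = volume_loss / distance
= 212.2 / 71.8
= 2.955 mm^3/m

2.955 mm^3/m


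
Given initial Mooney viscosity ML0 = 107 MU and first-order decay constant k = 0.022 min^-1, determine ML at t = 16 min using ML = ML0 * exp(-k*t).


ML = ML0 * exp(-k * t)
ML = 107 * exp(-0.022 * 16)
ML = 107 * 0.7033
ML = 75.25 MU

75.25 MU


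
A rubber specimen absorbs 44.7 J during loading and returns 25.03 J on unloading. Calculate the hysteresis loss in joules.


Hysteresis loss = loading - unloading
= 44.7 - 25.03
= 19.67 J

19.67 J


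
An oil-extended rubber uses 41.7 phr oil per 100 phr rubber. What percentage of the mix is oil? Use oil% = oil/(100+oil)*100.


Oil % = oil / (100 + oil) * 100
= 41.7 / (100 + 41.7) * 100
= 41.7 / 141.7 * 100
= 29.43%

29.43%


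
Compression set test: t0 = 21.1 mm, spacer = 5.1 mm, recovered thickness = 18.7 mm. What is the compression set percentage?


CS = (t0 - recovered) / (t0 - ts) * 100
= (21.1 - 18.7) / (21.1 - 5.1) * 100
= 2.4 / 16.0 * 100
= 15.0%

15.0%


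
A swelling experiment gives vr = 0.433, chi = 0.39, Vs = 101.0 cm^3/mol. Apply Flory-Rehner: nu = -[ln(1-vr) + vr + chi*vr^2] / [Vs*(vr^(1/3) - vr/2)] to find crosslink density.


ln(1 - vr) = ln(1 - 0.433) = -0.5674
Numerator = -((-0.5674) + 0.433 + 0.39 * 0.433^2) = 0.0613
Denominator = 101.0 * (0.433^(1/3) - 0.433/2) = 54.5436
nu = 0.0613 / 54.5436 = 0.0011 mol/cm^3

0.0011 mol/cm^3


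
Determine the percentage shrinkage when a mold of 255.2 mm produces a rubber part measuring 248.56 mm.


Shrinkage = (mold - part) / mold * 100
= (255.2 - 248.56) / 255.2 * 100
= 6.64 / 255.2 * 100
= 2.6%

2.6%


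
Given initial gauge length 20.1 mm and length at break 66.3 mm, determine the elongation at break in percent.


Elongation = (Lf - L0) / L0 * 100
= (66.3 - 20.1) / 20.1 * 100
= 46.2 / 20.1 * 100
= 229.9%

229.9%


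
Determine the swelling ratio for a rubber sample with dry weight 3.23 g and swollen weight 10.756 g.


Q = W_swollen / W_dry
Q = 10.756 / 3.23
Q = 3.33

Q = 3.33


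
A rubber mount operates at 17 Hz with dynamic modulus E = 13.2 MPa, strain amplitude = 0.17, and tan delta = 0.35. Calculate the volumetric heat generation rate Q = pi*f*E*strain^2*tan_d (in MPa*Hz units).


Q = pi * f * E * strain^2 * tan_d
= pi * 17 * 13.2 * 0.17^2 * 0.35
= pi * 17 * 13.2 * 0.0289 * 0.35
= 7.1308

Q = 7.1308


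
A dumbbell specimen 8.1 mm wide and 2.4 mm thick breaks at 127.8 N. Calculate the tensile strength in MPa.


Area = width * thickness = 8.1 * 2.4 = 19.44 mm^2
TS = force / area = 127.8 / 19.44 = 6.57 MPa

6.57 MPa


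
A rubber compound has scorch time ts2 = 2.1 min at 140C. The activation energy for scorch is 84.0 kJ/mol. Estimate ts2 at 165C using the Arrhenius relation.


Convert temperatures: T1 = 140 + 273.15 = 413.15 K, T2 = 165 + 273.15 = 438.15 K
ts2_new = 2.1 * exp(84000 / 8.314 * (1/438.15 - 1/413.15))
1/T2 - 1/T1 = -1.3811e-04
ts2_new = 0.52 min

0.52 min


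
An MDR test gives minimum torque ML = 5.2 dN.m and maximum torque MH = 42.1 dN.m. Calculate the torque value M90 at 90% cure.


M90 = ML + 0.9 * (MH - ML)
M90 = 5.2 + 0.9 * (42.1 - 5.2)
M90 = 5.2 + 0.9 * 36.9
M90 = 38.41 dN.m

38.41 dN.m


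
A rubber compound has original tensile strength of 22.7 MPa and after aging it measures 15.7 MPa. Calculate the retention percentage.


Retention = aged / original * 100
= 15.7 / 22.7 * 100
= 69.2%

69.2%


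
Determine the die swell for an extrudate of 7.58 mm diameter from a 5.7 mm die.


Die swell ratio = D_extrudate / D_die
= 7.58 / 5.7
= 1.33

Die swell = 1.33


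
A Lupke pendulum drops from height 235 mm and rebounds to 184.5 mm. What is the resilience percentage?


Resilience = h_rebound / h_drop * 100
= 184.5 / 235 * 100
= 78.5%

78.5%


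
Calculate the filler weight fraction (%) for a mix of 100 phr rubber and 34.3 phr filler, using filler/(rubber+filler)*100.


Filler % = filler / (rubber + filler) * 100
= 34.3 / (100 + 34.3) * 100
= 34.3 / 134.3 * 100
= 25.54%

25.54%


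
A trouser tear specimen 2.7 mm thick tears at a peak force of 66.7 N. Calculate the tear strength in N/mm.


Tear strength = force / thickness
= 66.7 / 2.7
= 24.7 N/mm

24.7 N/mm


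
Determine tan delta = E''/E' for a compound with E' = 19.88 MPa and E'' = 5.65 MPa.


tan delta = E'' / E'
= 5.65 / 19.88
= 0.2842

tan delta = 0.2842


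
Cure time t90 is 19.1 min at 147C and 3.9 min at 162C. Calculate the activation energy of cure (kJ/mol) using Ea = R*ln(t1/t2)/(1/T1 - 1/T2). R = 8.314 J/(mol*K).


T1 = 420.15 K, T2 = 435.15 K
1/T1 - 1/T2 = 8.2044e-05
ln(t1/t2) = ln(19.1/3.9) = 1.5887
Ea = 8.314 * 1.5887 / 8.2044e-05 = 160993.0889 J/mol
Ea = 160.99 kJ/mol

160.99 kJ/mol


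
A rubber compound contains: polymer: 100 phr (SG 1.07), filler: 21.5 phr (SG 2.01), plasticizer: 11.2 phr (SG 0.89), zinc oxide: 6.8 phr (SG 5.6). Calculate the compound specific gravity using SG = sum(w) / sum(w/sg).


Sum of weights = 139.5
Volume contributions:
  polymer: 100/1.07 = 93.4579
  filler: 21.5/2.01 = 10.6965
  plasticizer: 11.2/0.89 = 12.5843
  zinc oxide: 6.8/5.6 = 1.2143
Sum of volumes = 117.9530
SG = 139.5 / 117.9530 = 1.183

SG = 1.183


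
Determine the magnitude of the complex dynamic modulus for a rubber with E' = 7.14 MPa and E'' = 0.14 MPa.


|E*| = sqrt(E'^2 + E''^2)
= sqrt(7.14^2 + 0.14^2)
= sqrt(50.9796 + 0.0196)
= 7.141 MPa

7.141 MPa


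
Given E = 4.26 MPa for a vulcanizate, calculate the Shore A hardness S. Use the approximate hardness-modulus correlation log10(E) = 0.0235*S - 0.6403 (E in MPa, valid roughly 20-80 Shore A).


log10(E) = 0.0235*S - 0.6403  =>  S = (log10(E) + 0.6403) / 0.0235
log10(4.26) = 0.629410
S = (0.629410 + 0.6403) / 0.0235 = 1.269710 / 0.0235
S = 54.0

Shore A = 54.0


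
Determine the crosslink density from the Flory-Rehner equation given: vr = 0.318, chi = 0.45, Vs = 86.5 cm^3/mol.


ln(1 - vr) = ln(1 - 0.318) = -0.3827
Numerator = -((-0.3827) + 0.318 + 0.45 * 0.318^2) = 0.0192
Denominator = 86.5 * (0.318^(1/3) - 0.318/2) = 45.2881
nu = 0.0192 / 45.2881 = 4.2439e-04 mol/cm^3

4.2439e-04 mol/cm^3


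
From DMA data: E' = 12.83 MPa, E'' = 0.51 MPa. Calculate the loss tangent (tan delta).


tan delta = E'' / E'
= 0.51 / 12.83
= 0.0398

tan delta = 0.0398


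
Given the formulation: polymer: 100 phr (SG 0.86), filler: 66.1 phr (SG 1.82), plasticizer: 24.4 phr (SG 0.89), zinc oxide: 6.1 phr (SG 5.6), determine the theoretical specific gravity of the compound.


Sum of weights = 196.6
Volume contributions:
  polymer: 100/0.86 = 116.2791
  filler: 66.1/1.82 = 36.3187
  plasticizer: 24.4/0.89 = 27.4157
  zinc oxide: 6.1/5.6 = 1.0893
Sum of volumes = 181.1028
SG = 196.6 / 181.1028 = 1.086

SG = 1.086


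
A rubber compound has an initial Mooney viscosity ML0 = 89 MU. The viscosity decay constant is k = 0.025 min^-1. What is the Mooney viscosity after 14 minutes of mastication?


ML = ML0 * exp(-k * t)
ML = 89 * exp(-0.025 * 14)
ML = 89 * 0.7047
ML = 62.72 MU

62.72 MU


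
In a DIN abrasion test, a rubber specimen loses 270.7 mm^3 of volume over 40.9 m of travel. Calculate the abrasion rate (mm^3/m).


Rate = volume_loss / distance
= 270.7 / 40.9
= 6.619 mm^3/m

6.619 mm^3/m


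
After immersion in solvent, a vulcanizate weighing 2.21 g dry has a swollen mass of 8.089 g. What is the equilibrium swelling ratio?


Q = W_swollen / W_dry
Q = 8.089 / 2.21
Q = 3.66

Q = 3.66


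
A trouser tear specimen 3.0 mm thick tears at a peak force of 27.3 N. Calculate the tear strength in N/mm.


Tear strength = force / thickness
= 27.3 / 3.0
= 9.1 N/mm

9.1 N/mm


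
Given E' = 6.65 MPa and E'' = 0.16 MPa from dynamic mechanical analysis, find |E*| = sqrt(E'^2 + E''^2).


|E*| = sqrt(E'^2 + E''^2)
= sqrt(6.65^2 + 0.16^2)
= sqrt(44.2225 + 0.0256)
= 6.652 MPa

6.652 MPa


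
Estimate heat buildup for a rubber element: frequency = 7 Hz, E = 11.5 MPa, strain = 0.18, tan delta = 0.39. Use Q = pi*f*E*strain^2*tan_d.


Q = pi * f * E * strain^2 * tan_d
= pi * 7 * 11.5 * 0.18^2 * 0.39
= pi * 7 * 11.5 * 0.0324 * 0.39
= 3.1956

Q = 3.1956


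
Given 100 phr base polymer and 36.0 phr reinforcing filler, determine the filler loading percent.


Filler % = filler / (rubber + filler) * 100
= 36.0 / (100 + 36.0) * 100
= 36.0 / 136.0 * 100
= 26.47%

26.47%


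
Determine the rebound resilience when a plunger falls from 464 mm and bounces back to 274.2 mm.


Resilience = h_rebound / h_drop * 100
= 274.2 / 464 * 100
= 59.1%

59.1%


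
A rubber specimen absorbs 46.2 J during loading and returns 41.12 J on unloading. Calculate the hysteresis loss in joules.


Hysteresis loss = loading - unloading
= 46.2 - 41.12
= 5.08 J

5.08 J


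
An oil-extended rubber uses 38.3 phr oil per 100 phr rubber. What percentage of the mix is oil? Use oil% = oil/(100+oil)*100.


Oil % = oil / (100 + oil) * 100
= 38.3 / (100 + 38.3) * 100
= 38.3 / 138.3 * 100
= 27.69%

27.69%


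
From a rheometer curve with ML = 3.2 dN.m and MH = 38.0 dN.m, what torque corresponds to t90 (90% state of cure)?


M90 = ML + 0.9 * (MH - ML)
M90 = 3.2 + 0.9 * (38.0 - 3.2)
M90 = 3.2 + 0.9 * 34.8
M90 = 34.52 dN.m

34.52 dN.m


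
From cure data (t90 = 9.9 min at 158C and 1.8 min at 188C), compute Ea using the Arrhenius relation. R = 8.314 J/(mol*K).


T1 = 431.15 K, T2 = 461.15 K
1/T1 - 1/T2 = 1.5089e-04
ln(t1/t2) = ln(9.9/1.8) = 1.7047
Ea = 8.314 * 1.7047 / 1.5089e-04 = 93933.3004 J/mol
Ea = 93.93 kJ/mol

93.93 kJ/mol


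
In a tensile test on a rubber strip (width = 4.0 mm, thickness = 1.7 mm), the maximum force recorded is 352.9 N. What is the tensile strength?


Area = width * thickness = 4.0 * 1.7 = 6.8 mm^2
TS = force / area = 352.9 / 6.8 = 51.9 MPa

51.9 MPa


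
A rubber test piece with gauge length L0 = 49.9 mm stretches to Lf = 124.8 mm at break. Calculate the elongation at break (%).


Elongation = (Lf - L0) / L0 * 100
= (124.8 - 49.9) / 49.9 * 100
= 74.9 / 49.9 * 100
= 150.1%

150.1%


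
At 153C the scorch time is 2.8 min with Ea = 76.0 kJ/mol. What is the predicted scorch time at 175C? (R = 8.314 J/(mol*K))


Convert temperatures: T1 = 153 + 273.15 = 426.15 K, T2 = 175 + 273.15 = 448.15 K
ts2_new = 2.8 * exp(76000 / 8.314 * (1/448.15 - 1/426.15))
1/T2 - 1/T1 = -1.1520e-04
ts2_new = 0.98 min

0.98 min


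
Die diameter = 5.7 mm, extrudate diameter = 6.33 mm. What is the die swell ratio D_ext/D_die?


Die swell ratio = D_extrudate / D_die
= 6.33 / 5.7
= 1.111

Die swell = 1.111


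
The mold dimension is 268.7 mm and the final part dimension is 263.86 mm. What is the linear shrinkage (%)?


Shrinkage = (mold - part) / mold * 100
= (268.7 - 263.86) / 268.7 * 100
= 4.84 / 268.7 * 100
= 1.8%

1.8%


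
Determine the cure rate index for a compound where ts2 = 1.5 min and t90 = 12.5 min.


CRI = 100 / (t90 - ts2)
= 100 / (12.5 - 1.5)
= 100 / 11.0
= 9.09 min^-1

9.09 min^-1


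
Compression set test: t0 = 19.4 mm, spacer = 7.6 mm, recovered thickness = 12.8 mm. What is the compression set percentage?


CS = (t0 - recovered) / (t0 - ts) * 100
= (19.4 - 12.8) / (19.4 - 7.6) * 100
= 6.6 / 11.8 * 100
= 55.9%

55.9%


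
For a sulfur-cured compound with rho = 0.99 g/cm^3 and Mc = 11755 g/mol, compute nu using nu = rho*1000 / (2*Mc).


nu = rho * 1000 / (2 * Mc)
nu = 0.99 * 1000 / (2 * 11755)
nu = 990.0 / 23510
nu = 0.0421 mol/L

0.0421 mol/L


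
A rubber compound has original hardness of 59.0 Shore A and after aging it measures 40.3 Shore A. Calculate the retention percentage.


Retention = aged / original * 100
= 40.3 / 59.0 * 100
= 68.3%

68.3%


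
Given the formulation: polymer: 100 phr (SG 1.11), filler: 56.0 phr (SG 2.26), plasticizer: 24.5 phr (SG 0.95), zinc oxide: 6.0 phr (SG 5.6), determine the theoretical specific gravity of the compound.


Sum of weights = 186.5
Volume contributions:
  polymer: 100/1.11 = 90.0901
  filler: 56.0/2.26 = 24.7788
  plasticizer: 24.5/0.95 = 25.7895
  zinc oxide: 6.0/5.6 = 1.0714
Sum of volumes = 141.7298
SG = 186.5 / 141.7298 = 1.316

SG = 1.316


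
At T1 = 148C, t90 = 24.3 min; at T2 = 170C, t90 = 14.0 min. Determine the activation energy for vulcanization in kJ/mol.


T1 = 421.15 K, T2 = 443.15 K
1/T1 - 1/T2 = 1.1788e-04
ln(t1/t2) = ln(24.3/14.0) = 0.5514
Ea = 8.314 * 0.5514 / 1.1788e-04 = 38891.6744 J/mol
Ea = 38.89 kJ/mol

38.89 kJ/mol


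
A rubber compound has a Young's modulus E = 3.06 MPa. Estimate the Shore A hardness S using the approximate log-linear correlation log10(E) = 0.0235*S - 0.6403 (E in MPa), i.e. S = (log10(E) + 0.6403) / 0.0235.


log10(E) = 0.0235*S - 0.6403  =>  S = (log10(E) + 0.6403) / 0.0235
log10(3.06) = 0.485721
S = (0.485721 + 0.6403) / 0.0235 = 1.126021 / 0.0235
S = 47.9

Shore A = 47.9


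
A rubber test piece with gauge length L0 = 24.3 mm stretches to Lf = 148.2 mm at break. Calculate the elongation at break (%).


Elongation = (Lf - L0) / L0 * 100
= (148.2 - 24.3) / 24.3 * 100
= 123.9 / 24.3 * 100
= 509.9%

509.9%


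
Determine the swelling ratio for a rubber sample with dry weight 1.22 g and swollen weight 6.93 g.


Q = W_swollen / W_dry
Q = 6.93 / 1.22
Q = 5.68

Q = 5.68


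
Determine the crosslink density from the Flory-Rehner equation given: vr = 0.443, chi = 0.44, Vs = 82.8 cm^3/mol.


ln(1 - vr) = ln(1 - 0.443) = -0.5852
Numerator = -((-0.5852) + 0.443 + 0.44 * 0.443^2) = 0.0558
Denominator = 82.8 * (0.443^(1/3) - 0.443/2) = 44.7795
nu = 0.0558 / 44.7795 = 0.0012 mol/cm^3

0.0012 mol/cm^3


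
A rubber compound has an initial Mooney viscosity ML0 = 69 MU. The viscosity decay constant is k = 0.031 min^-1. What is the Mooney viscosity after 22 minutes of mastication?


ML = ML0 * exp(-k * t)
ML = 69 * exp(-0.031 * 22)
ML = 69 * 0.5056
ML = 34.89 MU

34.89 MU


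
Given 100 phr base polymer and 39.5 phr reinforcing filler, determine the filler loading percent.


Filler % = filler / (rubber + filler) * 100
= 39.5 / (100 + 39.5) * 100
= 39.5 / 139.5 * 100
= 28.32%

28.32%


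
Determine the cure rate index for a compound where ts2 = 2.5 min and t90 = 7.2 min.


CRI = 100 / (t90 - ts2)
= 100 / (7.2 - 2.5)
= 100 / 4.7
= 21.28 min^-1

21.28 min^-1


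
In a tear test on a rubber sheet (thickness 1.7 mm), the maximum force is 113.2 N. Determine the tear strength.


Tear strength = force / thickness
= 113.2 / 1.7
= 66.59 N/mm

66.59 N/mm


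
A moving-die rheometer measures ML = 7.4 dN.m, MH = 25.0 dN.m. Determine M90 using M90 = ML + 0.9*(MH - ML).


M90 = ML + 0.9 * (MH - ML)
M90 = 7.4 + 0.9 * (25.0 - 7.4)
M90 = 7.4 + 0.9 * 17.6
M90 = 23.24 dN.m

23.24 dN.m


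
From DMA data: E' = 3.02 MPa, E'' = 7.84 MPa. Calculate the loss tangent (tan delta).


tan delta = E'' / E'
= 7.84 / 3.02
= 2.596

tan delta = 2.596


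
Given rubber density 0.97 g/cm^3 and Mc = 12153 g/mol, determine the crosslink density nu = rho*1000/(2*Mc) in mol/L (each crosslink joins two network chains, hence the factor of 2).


nu = rho * 1000 / (2 * Mc)
nu = 0.97 * 1000 / (2 * 12153)
nu = 970.0 / 24306
nu = 0.0399 mol/L

0.0399 mol/L


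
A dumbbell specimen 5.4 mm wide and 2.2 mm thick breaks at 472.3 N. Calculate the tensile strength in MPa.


Area = width * thickness = 5.4 * 2.2 = 11.88 mm^2
TS = force / area = 472.3 / 11.88 = 39.76 MPa

39.76 MPa


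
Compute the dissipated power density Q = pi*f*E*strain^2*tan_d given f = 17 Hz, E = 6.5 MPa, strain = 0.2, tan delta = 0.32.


Q = pi * f * E * strain^2 * tan_d
= pi * 17 * 6.5 * 0.2^2 * 0.32
= pi * 17 * 6.5 * 0.0400 * 0.32
= 4.4435

Q = 4.4435


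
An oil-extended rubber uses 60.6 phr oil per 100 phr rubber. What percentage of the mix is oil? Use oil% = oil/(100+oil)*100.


Oil % = oil / (100 + oil) * 100
= 60.6 / (100 + 60.6) * 100
= 60.6 / 160.6 * 100
= 37.73%

37.73%


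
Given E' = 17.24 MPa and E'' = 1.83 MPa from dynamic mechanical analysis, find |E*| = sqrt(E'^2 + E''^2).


|E*| = sqrt(E'^2 + E''^2)
= sqrt(17.24^2 + 1.83^2)
= sqrt(297.2176 + 3.3489)
= 17.337 MPa

17.337 MPa
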